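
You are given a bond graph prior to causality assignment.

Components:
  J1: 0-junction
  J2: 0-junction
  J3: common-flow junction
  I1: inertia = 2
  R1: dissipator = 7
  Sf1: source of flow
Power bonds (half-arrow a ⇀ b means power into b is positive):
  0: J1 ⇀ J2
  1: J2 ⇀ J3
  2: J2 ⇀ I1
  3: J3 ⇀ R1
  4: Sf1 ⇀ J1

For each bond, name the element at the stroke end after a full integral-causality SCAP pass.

b0 stroke at J1
b1 stroke at J2
b2 stroke at I1
b3 stroke at J3
b4 stroke at Sf1

b4 stroke→Sf1  (Sf1: flow source, stroke at near end)
b0 stroke→J1  (only one effort-in slot at J1)
b2 stroke→I1  (I1: I, integral causality)
b1 stroke→J2  (J2: last free bond brings effort in)
b3 stroke→J3  (J3 flow already set via bond 1)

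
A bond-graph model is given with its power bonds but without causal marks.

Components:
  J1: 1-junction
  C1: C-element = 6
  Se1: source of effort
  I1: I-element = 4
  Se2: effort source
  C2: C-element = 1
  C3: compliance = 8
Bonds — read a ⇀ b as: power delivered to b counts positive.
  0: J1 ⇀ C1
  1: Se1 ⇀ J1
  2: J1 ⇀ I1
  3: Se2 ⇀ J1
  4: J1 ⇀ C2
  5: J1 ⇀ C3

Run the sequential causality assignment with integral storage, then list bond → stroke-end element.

b1 stroke→J1  (Se1 (Se) sets effort on bond)
b3 stroke→J1  (source Se2 imposes e)
b0 stroke→J1  (C1: C, integral causality)
b2 stroke→I1  (prefer integral on I1)
b4 stroke→J1  (J1: bond 2 brought flow, rest push out)
b5 stroke→J1  (J1: bond 2 brought flow, rest push out)

β0 →J1
β1 →J1
β2 →I1
β3 →J1
β4 →J1
β5 →J1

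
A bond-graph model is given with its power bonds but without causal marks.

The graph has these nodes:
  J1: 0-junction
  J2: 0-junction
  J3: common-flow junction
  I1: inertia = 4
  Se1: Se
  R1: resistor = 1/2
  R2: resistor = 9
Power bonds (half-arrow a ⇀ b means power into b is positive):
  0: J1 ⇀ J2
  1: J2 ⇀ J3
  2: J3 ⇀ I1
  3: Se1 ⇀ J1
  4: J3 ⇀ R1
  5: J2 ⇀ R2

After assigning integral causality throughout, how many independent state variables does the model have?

1  (I1 all integral)

b3 →J1  (Se1 fixes effort; stroke away)
b0 →J2  (common-e at J1 fixed by 3)
b1 →J3  (J2: bond 0 brought effort, rest push out)
b5 →R2  (J2 effort already set via bond 0)
b2 →I1  (I1: I, integral causality)
b4 →J3  (J3: bond 2 brought flow, rest push out)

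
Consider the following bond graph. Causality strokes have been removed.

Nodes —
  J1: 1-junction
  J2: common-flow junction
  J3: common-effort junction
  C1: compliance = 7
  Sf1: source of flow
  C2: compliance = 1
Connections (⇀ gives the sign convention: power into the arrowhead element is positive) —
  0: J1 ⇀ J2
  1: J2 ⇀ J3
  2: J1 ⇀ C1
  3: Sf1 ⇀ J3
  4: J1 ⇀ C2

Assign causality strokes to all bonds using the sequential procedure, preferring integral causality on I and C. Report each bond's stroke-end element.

#3 →Sf1  (Sf1 (Sf) sets flow on bond)
#1 →J3  (only one effort-in slot at J3)
#0 →J2  (J2 flow already set via bond 1)
#2 →J1  (J1 flow already set via bond 0)
#4 →J1  (J1: bond 0 brought flow, rest push out)

#0 stroke at J2
#1 stroke at J3
#2 stroke at J1
#3 stroke at Sf1
#4 stroke at J1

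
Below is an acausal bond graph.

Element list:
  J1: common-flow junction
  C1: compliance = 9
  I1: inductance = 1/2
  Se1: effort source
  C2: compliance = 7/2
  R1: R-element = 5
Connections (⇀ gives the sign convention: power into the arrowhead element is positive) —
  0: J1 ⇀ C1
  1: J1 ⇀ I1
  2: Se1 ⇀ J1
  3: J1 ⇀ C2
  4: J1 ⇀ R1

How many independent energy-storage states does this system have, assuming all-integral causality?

3  (C1, C2, I1 all integral)

bond 2 stroke→J1  (Se1 (Se) sets effort on bond)
bond 0 stroke→J1  (C1 outputs effort q/C1)
bond 1 stroke→I1  (prefer integral on I1)
bond 3 stroke→J1  (common-f at J1 fixed by 1)
bond 4 stroke→J1  (common-f at J1 fixed by 1)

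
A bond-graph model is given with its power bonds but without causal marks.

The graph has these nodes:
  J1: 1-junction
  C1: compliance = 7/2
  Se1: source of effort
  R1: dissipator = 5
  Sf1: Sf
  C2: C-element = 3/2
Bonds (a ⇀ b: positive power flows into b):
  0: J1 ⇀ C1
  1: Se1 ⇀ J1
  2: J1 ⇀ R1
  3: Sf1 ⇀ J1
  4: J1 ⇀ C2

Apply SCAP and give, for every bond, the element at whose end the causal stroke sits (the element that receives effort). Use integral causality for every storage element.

β1 |J1  (Se1 (Se) sets effort on bond)
β3 |Sf1  (Sf1 fixes flow; stroke at Sf1)
β0 |J1  (J1: bond 3 brought flow, rest push out)
β2 |J1  (J1 flow already set via bond 3)
β4 |J1  (common-f at J1 fixed by 3)

β0 stroke at J1
β1 stroke at J1
β2 stroke at J1
β3 stroke at Sf1
β4 stroke at J1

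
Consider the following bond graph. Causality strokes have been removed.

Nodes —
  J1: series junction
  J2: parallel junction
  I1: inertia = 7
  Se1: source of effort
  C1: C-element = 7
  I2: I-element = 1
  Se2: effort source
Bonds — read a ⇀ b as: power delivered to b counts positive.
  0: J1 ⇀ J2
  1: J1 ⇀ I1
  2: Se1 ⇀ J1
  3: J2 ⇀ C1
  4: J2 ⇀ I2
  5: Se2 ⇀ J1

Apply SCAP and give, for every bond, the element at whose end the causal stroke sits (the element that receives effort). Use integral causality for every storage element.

bond 0 stroke at J1
bond 1 stroke at I1
bond 2 stroke at J1
bond 3 stroke at J2
bond 4 stroke at I2
bond 5 stroke at J1

#2 stroke at J1  (source Se1 imposes e)
#5 stroke at J1  (Se2: effort source, stroke at far end)
#1 stroke at I1  (I1: I, integral causality)
#0 stroke at J1  (J1 flow already set via bond 1)
#3 stroke at J2  (prefer integral on C1)
#4 stroke at I2  (0-jn J2 has e-setter on 3)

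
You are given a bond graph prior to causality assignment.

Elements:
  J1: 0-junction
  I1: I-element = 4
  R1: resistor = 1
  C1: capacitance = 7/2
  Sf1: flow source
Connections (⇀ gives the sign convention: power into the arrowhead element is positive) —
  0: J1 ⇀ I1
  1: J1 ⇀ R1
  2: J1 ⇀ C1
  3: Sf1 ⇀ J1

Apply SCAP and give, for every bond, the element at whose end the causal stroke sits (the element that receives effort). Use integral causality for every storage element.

β3 |Sf1  (source Sf1 imposes f)
β0 |I1  (prefer integral on I1)
β2 |J1  (C1: C, integral causality)
β1 |R1  (common-e at J1 fixed by 2)

bond 0 stroke→I1
bond 1 stroke→R1
bond 2 stroke→J1
bond 3 stroke→Sf1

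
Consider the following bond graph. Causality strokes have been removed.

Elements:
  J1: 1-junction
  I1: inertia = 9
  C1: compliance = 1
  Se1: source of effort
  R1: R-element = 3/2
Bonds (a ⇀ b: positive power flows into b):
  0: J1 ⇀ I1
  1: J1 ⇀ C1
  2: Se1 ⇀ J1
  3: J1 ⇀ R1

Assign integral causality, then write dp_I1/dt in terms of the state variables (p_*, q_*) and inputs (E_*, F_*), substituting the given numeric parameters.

dp_I1/dt = E_Se1 - p_I1/6 - q_C1

β2 →J1  (source Se1 imposes e)
β0 →I1  (prefer integral on I1)
β1 →J1  (J1: bond 0 brought flow, rest push out)
β3 →J1  (J1 flow already set via bond 0)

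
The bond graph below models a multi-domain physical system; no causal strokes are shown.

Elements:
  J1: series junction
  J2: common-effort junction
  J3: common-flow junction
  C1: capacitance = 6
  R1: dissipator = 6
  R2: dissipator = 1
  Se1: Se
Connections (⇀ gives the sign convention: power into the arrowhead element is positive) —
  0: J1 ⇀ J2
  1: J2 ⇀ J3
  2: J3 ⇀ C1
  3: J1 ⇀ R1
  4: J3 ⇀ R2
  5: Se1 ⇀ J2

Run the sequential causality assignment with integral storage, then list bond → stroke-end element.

b5 |J2  (Se1: effort source, stroke at far end)
b0 |J1  (common-e at J2 fixed by 5)
b1 |J3  (0-jn J2 has e-setter on 5)
b3 |R1  (only one flow-in slot at J1)
b2 |J3  (C1: C, integral causality)
b4 |R2  (closing 1-jn rule on J3)

b0 |J1
b1 |J3
b2 |J3
b3 |R1
b4 |R2
b5 |J2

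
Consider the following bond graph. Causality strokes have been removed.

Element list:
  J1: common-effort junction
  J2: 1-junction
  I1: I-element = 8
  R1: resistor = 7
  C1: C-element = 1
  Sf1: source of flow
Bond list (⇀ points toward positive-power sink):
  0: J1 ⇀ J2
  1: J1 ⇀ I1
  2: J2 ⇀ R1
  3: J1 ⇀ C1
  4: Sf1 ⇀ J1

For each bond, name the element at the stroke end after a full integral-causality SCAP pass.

b4 →Sf1  (source Sf1 imposes f)
b1 →I1  (I1 integral (f out))
b3 →J1  (C1 outputs effort q/C1)
b0 →J2  (J1 effort already set via bond 3)
b2 →R1  (J2 needs exactly one f-in)

β0 |J2
β1 |I1
β2 |R1
β3 |J1
β4 |Sf1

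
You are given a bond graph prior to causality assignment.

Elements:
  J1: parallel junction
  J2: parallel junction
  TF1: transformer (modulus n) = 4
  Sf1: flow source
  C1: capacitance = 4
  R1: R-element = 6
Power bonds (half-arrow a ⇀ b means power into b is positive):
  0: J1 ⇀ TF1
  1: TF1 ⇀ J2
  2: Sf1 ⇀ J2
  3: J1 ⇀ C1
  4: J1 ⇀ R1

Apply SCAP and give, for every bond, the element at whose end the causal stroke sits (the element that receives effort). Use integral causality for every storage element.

β0 →TF1
β1 →J2
β2 →Sf1
β3 →J1
β4 →R1

β2 stroke→Sf1  (source Sf1 imposes f)
β1 stroke→J2  (J2: last free bond brings effort in)
β0 stroke→TF1  (TF1 one-in-one-out from 1)
β3 stroke→J1  (C1 integral (e out))
β4 stroke→R1  (common-e at J1 fixed by 3)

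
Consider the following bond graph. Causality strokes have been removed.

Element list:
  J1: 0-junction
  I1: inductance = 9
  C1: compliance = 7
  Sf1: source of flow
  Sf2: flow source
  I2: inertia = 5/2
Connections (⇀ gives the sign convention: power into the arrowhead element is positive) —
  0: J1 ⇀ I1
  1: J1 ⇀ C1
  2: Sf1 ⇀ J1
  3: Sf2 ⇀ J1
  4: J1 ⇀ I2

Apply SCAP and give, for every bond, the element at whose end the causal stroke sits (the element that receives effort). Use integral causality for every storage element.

bond 0 |I1
bond 1 |J1
bond 2 |Sf1
bond 3 |Sf2
bond 4 |I2

#2 |Sf1  (Sf1 (Sf) sets flow on bond)
#3 |Sf2  (Sf2: flow source, stroke at near end)
#0 |I1  (I1 outputs flow p/I1)
#1 |J1  (C1 outputs effort q/C1)
#4 |I2  (J1: bond 1 brought effort, rest push out)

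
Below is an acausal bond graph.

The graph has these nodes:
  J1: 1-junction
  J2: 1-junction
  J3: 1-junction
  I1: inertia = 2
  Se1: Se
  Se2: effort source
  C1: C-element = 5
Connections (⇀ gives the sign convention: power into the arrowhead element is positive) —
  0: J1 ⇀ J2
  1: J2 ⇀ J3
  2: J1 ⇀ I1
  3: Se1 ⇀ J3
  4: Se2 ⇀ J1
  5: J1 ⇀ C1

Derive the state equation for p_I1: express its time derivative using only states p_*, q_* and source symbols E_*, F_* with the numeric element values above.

β3 →J3  (Se1: effort source, stroke at far end)
β4 →J1  (Se2 (Se) sets effort on bond)
β1 →J2  (only one flow-in slot at J3)
β0 →J1  (J2: last free bond brings flow in)
β2 →I1  (I1 outputs flow p/I1)
β5 →J1  (J1: bond 2 brought flow, rest push out)

dp_I1/dt = E_Se1 + E_Se2 - q_C1/5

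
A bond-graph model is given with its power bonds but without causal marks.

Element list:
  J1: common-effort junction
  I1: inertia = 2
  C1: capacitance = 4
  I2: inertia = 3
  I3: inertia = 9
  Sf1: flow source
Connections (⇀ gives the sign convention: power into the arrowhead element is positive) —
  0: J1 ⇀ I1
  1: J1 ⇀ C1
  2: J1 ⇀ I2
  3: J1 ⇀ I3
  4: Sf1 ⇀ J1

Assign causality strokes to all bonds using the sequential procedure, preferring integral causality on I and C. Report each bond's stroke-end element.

b4 →Sf1  (source Sf1 imposes f)
b0 →I1  (prefer integral on I1)
b1 →J1  (C1 integral (e out))
b2 →I2  (common-e at J1 fixed by 1)
b3 →I3  (0-jn J1 has e-setter on 1)

#0 →I1
#1 →J1
#2 →I2
#3 →I3
#4 →Sf1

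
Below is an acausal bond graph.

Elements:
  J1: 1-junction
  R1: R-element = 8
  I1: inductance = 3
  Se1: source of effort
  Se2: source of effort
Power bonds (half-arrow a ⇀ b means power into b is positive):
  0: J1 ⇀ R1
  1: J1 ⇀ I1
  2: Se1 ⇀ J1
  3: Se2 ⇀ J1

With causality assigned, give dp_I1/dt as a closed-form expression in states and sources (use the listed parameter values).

β2 stroke→J1  (Se1 fixes effort; stroke away)
β3 stroke→J1  (Se2 (Se) sets effort on bond)
β1 stroke→I1  (I1 integral (f out))
β0 stroke→J1  (J1 flow already set via bond 1)

dp_I1/dt = E_Se1 + E_Se2 - 8*p_I1/3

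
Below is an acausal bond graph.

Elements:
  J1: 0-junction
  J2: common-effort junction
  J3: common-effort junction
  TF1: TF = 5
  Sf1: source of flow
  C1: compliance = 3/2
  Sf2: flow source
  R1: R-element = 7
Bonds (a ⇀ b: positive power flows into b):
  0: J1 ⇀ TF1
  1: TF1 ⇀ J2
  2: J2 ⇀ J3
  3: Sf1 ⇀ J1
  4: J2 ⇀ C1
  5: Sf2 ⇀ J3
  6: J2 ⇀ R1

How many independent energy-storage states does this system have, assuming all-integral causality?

1  (C1 all integral)

β3 stroke→Sf1  (source Sf1 imposes f)
β5 stroke→Sf2  (Sf2: flow source, stroke at near end)
β0 stroke→J1  (J1 needs exactly one e-in)
β2 stroke→J3  (J3 needs exactly one e-in)
β1 stroke→TF1  (TF1 one-in-one-out from 0)
β4 stroke→J2  (C1 integral (e out))
β6 stroke→R1  (common-e at J2 fixed by 4)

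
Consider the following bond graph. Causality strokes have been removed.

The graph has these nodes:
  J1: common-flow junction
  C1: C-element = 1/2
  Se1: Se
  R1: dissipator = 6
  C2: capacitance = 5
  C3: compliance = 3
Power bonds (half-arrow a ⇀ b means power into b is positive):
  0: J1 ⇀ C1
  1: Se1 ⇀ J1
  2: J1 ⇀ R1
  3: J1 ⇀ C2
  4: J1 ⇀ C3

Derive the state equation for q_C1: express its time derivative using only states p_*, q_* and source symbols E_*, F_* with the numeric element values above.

bond 1 stroke at J1  (Se1 fixes effort; stroke away)
bond 0 stroke at J1  (C1 integral (e out))
bond 3 stroke at J1  (C2 outputs effort q/C2)
bond 4 stroke at J1  (C3: C, integral causality)
bond 2 stroke at R1  (J1 needs exactly one f-in)

dq_C1/dt = E_Se1/6 - q_C1/3 - q_C2/30 - q_C3/18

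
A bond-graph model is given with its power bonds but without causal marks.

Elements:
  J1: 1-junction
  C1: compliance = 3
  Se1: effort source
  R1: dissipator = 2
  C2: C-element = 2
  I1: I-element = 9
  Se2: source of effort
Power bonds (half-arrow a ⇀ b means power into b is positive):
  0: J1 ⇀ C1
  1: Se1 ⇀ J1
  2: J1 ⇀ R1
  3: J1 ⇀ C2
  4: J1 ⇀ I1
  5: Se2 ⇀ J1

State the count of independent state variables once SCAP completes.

3  (C1, C2, I1 all integral)

bond 1 stroke at J1  (Se1 fixes effort; stroke away)
bond 5 stroke at J1  (source Se2 imposes e)
bond 0 stroke at J1  (C1 outputs effort q/C1)
bond 3 stroke at J1  (C2 integral (e out))
bond 4 stroke at I1  (I1 integral (f out))
bond 2 stroke at J1  (J1 flow already set via bond 4)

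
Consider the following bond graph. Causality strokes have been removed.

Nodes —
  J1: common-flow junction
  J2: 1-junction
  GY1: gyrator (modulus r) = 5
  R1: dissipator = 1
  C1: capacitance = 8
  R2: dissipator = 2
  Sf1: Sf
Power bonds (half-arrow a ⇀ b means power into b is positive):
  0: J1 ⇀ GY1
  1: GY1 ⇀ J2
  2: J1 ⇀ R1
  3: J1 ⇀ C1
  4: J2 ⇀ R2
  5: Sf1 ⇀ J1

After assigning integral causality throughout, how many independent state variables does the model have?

1  (C1 all integral)

#5 stroke at Sf1  (Sf1: flow source, stroke at near end)
#0 stroke at J1  (J1: bond 5 brought flow, rest push out)
#2 stroke at J1  (J1: bond 5 brought flow, rest push out)
#3 stroke at J1  (J1 flow already set via bond 5)
#1 stroke at J2  (GY1 both-in/both-out from 0)
#4 stroke at R2  (closing 1-jn rule on J2)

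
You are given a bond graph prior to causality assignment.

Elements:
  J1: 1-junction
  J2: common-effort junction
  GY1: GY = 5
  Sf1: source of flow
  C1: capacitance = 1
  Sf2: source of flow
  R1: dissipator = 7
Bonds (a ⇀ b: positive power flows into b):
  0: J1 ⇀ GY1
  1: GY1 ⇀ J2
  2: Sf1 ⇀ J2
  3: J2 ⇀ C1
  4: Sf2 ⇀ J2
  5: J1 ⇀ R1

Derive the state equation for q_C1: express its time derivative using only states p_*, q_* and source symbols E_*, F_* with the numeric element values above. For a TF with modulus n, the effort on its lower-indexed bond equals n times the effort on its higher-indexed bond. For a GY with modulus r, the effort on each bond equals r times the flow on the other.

#2 →Sf1  (source Sf1 imposes f)
#4 →Sf2  (source Sf2 imposes f)
#3 →J2  (C1 integral (e out))
#1 →GY1  (0-jn J2 has e-setter on 3)
#0 →GY1  (GY1: gyrator matches bond 1)
#5 →J1  (common-f at J1 fixed by 0)

dq_C1/dt = F_Sf1 + F_Sf2 - 7*q_C1/25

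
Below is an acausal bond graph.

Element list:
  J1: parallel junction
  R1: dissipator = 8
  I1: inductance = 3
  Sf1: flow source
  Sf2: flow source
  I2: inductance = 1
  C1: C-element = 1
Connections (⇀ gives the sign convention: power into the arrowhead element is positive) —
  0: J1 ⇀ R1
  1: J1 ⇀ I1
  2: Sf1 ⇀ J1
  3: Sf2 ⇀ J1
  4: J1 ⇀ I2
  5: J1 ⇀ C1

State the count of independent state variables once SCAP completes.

3  (C1, I1, I2 all integral)

#2 →Sf1  (Sf1 (Sf) sets flow on bond)
#3 →Sf2  (Sf2 fixes flow; stroke at Sf2)
#1 →I1  (I1 outputs flow p/I1)
#4 →I2  (I2: I, integral causality)
#5 →J1  (C1 outputs effort q/C1)
#0 →R1  (0-jn J1 has e-setter on 5)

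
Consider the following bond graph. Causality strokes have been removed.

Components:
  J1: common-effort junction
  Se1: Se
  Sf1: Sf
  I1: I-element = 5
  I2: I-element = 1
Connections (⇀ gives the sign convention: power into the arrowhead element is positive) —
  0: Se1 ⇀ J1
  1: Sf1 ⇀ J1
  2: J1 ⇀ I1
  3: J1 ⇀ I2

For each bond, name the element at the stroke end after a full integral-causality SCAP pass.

β0 |J1
β1 |Sf1
β2 |I1
β3 |I2

β0 stroke→J1  (source Se1 imposes e)
β1 stroke→Sf1  (Sf1: flow source, stroke at near end)
β2 stroke→I1  (J1 effort already set via bond 0)
β3 stroke→I2  (common-e at J1 fixed by 0)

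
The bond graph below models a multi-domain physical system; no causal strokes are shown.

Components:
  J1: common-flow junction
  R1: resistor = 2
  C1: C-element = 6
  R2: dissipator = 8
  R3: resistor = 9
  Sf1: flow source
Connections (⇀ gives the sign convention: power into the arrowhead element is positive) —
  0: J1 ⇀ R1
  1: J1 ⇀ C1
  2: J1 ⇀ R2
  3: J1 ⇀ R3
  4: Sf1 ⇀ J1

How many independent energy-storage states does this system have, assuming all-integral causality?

1  (C1 all integral)

#4 stroke at Sf1  (source Sf1 imposes f)
#0 stroke at J1  (common-f at J1 fixed by 4)
#1 stroke at J1  (common-f at J1 fixed by 4)
#2 stroke at J1  (J1 flow already set via bond 4)
#3 stroke at J1  (J1 flow already set via bond 4)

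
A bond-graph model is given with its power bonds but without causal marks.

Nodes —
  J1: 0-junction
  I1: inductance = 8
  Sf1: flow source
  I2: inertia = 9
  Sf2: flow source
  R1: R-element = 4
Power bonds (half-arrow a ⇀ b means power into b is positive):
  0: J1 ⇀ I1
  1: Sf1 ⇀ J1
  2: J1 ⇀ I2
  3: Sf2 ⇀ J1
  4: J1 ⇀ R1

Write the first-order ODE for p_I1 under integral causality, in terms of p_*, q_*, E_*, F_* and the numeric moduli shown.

dp_I1/dt = 4*F_Sf1 + 4*F_Sf2 - p_I1/2 - 4*p_I2/9

bond 1 stroke→Sf1  (Sf1: flow source, stroke at near end)
bond 3 stroke→Sf2  (source Sf2 imposes f)
bond 0 stroke→I1  (prefer integral on I1)
bond 2 stroke→I2  (I2: I, integral causality)
bond 4 stroke→J1  (only one effort-in slot at J1)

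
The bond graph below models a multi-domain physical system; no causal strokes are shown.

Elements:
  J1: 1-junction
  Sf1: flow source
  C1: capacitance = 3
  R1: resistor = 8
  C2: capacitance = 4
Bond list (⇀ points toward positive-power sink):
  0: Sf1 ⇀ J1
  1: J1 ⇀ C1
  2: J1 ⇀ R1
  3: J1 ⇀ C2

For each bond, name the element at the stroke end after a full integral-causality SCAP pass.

#0 stroke→Sf1  (source Sf1 imposes f)
#1 stroke→J1  (J1: bond 0 brought flow, rest push out)
#2 stroke→J1  (J1: bond 0 brought flow, rest push out)
#3 stroke→J1  (1-jn J1 has f-setter on 0)

#0 stroke→Sf1
#1 stroke→J1
#2 stroke→J1
#3 stroke→J1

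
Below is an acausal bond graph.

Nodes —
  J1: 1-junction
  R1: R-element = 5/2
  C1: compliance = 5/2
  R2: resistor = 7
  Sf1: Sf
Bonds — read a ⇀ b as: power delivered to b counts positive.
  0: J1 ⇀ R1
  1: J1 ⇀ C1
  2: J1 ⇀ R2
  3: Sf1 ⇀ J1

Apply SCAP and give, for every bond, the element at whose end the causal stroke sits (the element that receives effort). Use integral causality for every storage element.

bond 0 |J1
bond 1 |J1
bond 2 |J1
bond 3 |Sf1

b3 stroke→Sf1  (Sf1: flow source, stroke at near end)
b0 stroke→J1  (common-f at J1 fixed by 3)
b1 stroke→J1  (common-f at J1 fixed by 3)
b2 stroke→J1  (1-jn J1 has f-setter on 3)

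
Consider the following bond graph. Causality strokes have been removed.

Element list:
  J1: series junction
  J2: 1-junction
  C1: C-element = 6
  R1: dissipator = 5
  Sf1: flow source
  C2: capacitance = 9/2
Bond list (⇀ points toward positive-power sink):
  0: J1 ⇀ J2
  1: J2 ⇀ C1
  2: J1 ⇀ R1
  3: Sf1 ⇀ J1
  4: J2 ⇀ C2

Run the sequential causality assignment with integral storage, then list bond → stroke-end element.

#3 stroke→Sf1  (source Sf1 imposes f)
#0 stroke→J1  (J1: bond 3 brought flow, rest push out)
#2 stroke→J1  (J1: bond 3 brought flow, rest push out)
#1 stroke→J2  (J2 flow already set via bond 0)
#4 stroke→J2  (J2: bond 0 brought flow, rest push out)

b0 stroke→J1
b1 stroke→J2
b2 stroke→J1
b3 stroke→Sf1
b4 stroke→J2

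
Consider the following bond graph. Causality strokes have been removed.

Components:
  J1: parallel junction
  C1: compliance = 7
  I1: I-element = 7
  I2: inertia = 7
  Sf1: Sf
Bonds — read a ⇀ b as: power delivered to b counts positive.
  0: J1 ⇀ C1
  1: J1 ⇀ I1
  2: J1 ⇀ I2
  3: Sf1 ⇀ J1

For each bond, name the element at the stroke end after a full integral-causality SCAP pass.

β0 →J1
β1 →I1
β2 →I2
β3 →Sf1

b3 stroke→Sf1  (Sf1: flow source, stroke at near end)
b0 stroke→J1  (C1 integral (e out))
b1 stroke→I1  (J1 effort already set via bond 0)
b2 stroke→I2  (common-e at J1 fixed by 0)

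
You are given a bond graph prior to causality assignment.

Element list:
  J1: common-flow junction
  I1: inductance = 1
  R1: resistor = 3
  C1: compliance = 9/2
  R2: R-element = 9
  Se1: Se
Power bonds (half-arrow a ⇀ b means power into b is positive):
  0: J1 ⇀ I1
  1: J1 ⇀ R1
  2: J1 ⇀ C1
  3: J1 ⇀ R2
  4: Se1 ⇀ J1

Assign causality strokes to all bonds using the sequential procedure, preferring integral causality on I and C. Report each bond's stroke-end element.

bond 4 →J1  (Se1: effort source, stroke at far end)
bond 0 →I1  (I1 integral (f out))
bond 1 →J1  (J1 flow already set via bond 0)
bond 2 →J1  (J1 flow already set via bond 0)
bond 3 →J1  (common-f at J1 fixed by 0)

bond 0 stroke→I1
bond 1 stroke→J1
bond 2 stroke→J1
bond 3 stroke→J1
bond 4 stroke→J1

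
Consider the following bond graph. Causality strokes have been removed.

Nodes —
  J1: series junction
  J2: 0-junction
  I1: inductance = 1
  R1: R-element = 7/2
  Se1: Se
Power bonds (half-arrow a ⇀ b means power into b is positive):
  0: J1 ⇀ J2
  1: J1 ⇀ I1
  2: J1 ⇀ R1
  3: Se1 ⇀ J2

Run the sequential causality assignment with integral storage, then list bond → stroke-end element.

#3 stroke at J2  (Se1 (Se) sets effort on bond)
#0 stroke at J1  (J2: bond 3 brought effort, rest push out)
#1 stroke at I1  (I1: I, integral causality)
#2 stroke at J1  (J1: bond 1 brought flow, rest push out)

#0 →J1
#1 →I1
#2 →J1
#3 →J2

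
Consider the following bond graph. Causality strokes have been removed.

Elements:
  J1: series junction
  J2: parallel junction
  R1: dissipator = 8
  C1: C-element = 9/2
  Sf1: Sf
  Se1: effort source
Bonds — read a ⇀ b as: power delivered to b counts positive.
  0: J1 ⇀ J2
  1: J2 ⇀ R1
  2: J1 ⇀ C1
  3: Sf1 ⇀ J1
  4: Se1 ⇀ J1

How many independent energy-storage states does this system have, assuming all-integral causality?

1  (C1 all integral)

#3 |Sf1  (Sf1 (Sf) sets flow on bond)
#4 |J1  (Se1: effort source, stroke at far end)
#0 |J1  (J1 flow already set via bond 3)
#2 |J1  (common-f at J1 fixed by 3)
#1 |J2  (closing 0-jn rule on J2)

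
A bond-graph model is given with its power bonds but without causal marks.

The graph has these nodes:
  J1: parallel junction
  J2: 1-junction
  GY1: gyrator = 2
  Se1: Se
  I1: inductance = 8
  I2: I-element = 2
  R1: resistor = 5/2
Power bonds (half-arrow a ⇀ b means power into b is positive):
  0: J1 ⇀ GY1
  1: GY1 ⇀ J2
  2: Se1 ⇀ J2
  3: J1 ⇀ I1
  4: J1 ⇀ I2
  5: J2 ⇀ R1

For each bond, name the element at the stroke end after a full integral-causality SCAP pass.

b0 →J1
b1 →J2
b2 →J2
b3 →I1
b4 →I2
b5 →R1

β2 |J2  (Se1 fixes effort; stroke away)
β3 |I1  (I1 integral (f out))
β4 |I2  (I2: I, integral causality)
β0 |J1  (J1 needs exactly one e-in)
β1 |J2  (GY GY1: same side as bond 0)
β5 |R1  (J2 needs exactly one f-in)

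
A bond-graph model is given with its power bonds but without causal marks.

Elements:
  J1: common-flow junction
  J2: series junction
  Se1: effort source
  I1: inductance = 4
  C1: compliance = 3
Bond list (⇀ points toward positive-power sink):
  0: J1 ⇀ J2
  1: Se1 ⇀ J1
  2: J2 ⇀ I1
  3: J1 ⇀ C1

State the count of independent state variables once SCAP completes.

2  (C1, I1 all integral)

bond 1 stroke at J1  (source Se1 imposes e)
bond 2 stroke at I1  (prefer integral on I1)
bond 0 stroke at J2  (common-f at J2 fixed by 2)
bond 3 stroke at J1  (J1: bond 0 brought flow, rest push out)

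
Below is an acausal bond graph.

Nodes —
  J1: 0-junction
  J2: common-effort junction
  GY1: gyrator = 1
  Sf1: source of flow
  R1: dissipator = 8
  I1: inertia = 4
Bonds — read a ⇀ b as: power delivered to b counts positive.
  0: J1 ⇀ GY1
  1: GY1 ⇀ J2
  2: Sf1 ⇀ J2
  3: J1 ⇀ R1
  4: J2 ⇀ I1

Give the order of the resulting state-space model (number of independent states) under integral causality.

1  (I1 all integral)

β2 →Sf1  (Sf1 (Sf) sets flow on bond)
β4 →I1  (I1: I, integral causality)
β1 →J2  (J2: last free bond brings effort in)
β0 →J1  (GY1: gyrator matches bond 1)
β3 →R1  (0-jn J1 has e-setter on 0)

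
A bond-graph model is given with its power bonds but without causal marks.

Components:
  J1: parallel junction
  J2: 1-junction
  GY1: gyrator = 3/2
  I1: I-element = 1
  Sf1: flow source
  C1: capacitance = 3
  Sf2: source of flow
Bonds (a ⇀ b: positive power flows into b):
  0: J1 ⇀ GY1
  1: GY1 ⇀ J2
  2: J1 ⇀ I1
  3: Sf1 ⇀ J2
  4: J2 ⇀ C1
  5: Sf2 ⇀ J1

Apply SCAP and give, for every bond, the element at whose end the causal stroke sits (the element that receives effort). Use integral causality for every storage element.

β3 |Sf1  (Sf1 (Sf) sets flow on bond)
β5 |Sf2  (Sf2: flow source, stroke at near end)
β1 |J2  (common-f at J2 fixed by 3)
β4 |J2  (1-jn J2 has f-setter on 3)
β0 |J1  (GY1: gyrator matches bond 1)
β2 |I1  (common-e at J1 fixed by 0)

b0 →J1
b1 →J2
b2 →I1
b3 →Sf1
b4 →J2
b5 →Sf2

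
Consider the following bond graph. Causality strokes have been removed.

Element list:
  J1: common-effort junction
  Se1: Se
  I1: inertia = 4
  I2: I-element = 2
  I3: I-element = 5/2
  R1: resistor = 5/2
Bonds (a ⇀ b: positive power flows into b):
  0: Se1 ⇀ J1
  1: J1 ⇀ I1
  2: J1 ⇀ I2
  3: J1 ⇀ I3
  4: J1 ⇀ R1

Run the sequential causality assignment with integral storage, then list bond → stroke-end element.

bond 0 stroke→J1
bond 1 stroke→I1
bond 2 stroke→I2
bond 3 stroke→I3
bond 4 stroke→R1

bond 0 stroke→J1  (Se1 (Se) sets effort on bond)
bond 1 stroke→I1  (J1: bond 0 brought effort, rest push out)
bond 2 stroke→I2  (J1: bond 0 brought effort, rest push out)
bond 3 stroke→I3  (J1: bond 0 brought effort, rest push out)
bond 4 stroke→R1  (0-jn J1 has e-setter on 0)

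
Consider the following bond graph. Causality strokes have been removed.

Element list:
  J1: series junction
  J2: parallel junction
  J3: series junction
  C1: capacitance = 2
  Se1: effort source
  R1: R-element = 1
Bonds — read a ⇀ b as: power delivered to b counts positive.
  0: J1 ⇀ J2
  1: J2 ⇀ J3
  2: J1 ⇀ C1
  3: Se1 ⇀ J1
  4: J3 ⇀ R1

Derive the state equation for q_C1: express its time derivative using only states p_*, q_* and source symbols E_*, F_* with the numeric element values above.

dq_C1/dt = E_Se1 - q_C1/2

β3 →J1  (Se1 (Se) sets effort on bond)
β2 →J1  (prefer integral on C1)
β0 →J2  (only one flow-in slot at J1)
β1 →J3  (0-jn J2 has e-setter on 0)
β4 →R1  (only one flow-in slot at J3)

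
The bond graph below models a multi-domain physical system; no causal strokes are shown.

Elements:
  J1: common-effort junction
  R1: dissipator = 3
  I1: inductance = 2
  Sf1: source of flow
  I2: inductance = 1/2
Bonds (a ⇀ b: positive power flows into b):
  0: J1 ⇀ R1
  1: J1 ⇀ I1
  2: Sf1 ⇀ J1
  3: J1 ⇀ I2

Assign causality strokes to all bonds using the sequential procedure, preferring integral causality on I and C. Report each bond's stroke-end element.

#2 stroke at Sf1  (Sf1 fixes flow; stroke at Sf1)
#1 stroke at I1  (I1 integral (f out))
#3 stroke at I2  (prefer integral on I2)
#0 stroke at J1  (J1: last free bond brings effort in)

b0 |J1
b1 |I1
b2 |Sf1
b3 |I2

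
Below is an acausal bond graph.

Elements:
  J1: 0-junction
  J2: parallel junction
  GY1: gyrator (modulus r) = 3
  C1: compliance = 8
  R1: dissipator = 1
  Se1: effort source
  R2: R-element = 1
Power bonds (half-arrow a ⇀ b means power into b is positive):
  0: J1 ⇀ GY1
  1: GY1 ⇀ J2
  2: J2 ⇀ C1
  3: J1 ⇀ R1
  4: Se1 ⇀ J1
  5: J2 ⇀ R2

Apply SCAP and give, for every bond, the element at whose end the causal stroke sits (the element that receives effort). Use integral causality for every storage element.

β4 →J1  (source Se1 imposes e)
β0 →GY1  (0-jn J1 has e-setter on 4)
β3 →R1  (J1: bond 4 brought effort, rest push out)
β1 →GY1  (GY1 both-in/both-out from 0)
β2 →J2  (C1 integral (e out))
β5 →R2  (J2: bond 2 brought effort, rest push out)

b0 stroke→GY1
b1 stroke→GY1
b2 stroke→J2
b3 stroke→R1
b4 stroke→J1
b5 stroke→R2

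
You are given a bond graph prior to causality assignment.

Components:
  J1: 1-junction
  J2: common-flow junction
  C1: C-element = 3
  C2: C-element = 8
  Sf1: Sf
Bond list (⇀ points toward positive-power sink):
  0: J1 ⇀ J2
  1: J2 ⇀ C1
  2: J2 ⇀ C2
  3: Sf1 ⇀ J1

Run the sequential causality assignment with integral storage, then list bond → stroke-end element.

#3 →Sf1  (Sf1 fixes flow; stroke at Sf1)
#0 →J1  (common-f at J1 fixed by 3)
#1 →J2  (J2 flow already set via bond 0)
#2 →J2  (J2 flow already set via bond 0)

#0 |J1
#1 |J2
#2 |J2
#3 |Sf1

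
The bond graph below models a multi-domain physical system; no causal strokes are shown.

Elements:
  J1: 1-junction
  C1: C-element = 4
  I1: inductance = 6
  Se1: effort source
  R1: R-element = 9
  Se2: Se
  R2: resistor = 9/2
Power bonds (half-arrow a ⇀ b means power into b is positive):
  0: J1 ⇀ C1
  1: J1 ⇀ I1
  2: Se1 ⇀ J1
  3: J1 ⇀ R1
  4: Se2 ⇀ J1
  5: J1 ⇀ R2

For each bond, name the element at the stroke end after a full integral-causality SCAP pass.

b0 stroke at J1
b1 stroke at I1
b2 stroke at J1
b3 stroke at J1
b4 stroke at J1
b5 stroke at J1

#2 stroke at J1  (source Se1 imposes e)
#4 stroke at J1  (Se2 fixes effort; stroke away)
#0 stroke at J1  (prefer integral on C1)
#1 stroke at I1  (prefer integral on I1)
#3 stroke at J1  (J1 flow already set via bond 1)
#5 stroke at J1  (1-jn J1 has f-setter on 1)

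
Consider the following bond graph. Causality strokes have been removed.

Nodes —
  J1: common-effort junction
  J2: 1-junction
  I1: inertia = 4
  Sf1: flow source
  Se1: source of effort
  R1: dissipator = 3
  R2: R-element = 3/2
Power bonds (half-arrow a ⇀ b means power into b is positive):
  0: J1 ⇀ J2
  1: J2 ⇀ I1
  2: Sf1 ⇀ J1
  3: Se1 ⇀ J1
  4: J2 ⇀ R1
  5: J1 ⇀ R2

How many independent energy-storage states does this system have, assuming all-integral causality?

1  (I1 all integral)

bond 2 stroke→Sf1  (Sf1 (Sf) sets flow on bond)
bond 3 stroke→J1  (Se1 (Se) sets effort on bond)
bond 0 stroke→J2  (J1: bond 3 brought effort, rest push out)
bond 5 stroke→R2  (J1: bond 3 brought effort, rest push out)
bond 1 stroke→I1  (I1: I, integral causality)
bond 4 stroke→J2  (1-jn J2 has f-setter on 1)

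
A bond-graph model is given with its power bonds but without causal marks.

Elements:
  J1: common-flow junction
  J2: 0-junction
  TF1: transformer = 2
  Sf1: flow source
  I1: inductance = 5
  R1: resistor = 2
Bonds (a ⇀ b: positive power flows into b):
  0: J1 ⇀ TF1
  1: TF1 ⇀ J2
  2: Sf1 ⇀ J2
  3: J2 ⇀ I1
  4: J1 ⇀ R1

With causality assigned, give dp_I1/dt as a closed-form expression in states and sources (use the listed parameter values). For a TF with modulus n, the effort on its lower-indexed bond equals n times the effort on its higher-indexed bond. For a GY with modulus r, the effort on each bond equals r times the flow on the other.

b2 stroke at Sf1  (source Sf1 imposes f)
b3 stroke at I1  (I1 outputs flow p/I1)
b1 stroke at J2  (only one effort-in slot at J2)
b0 stroke at TF1  (through TF1, causality passes straight; one stroke at TF1)
b4 stroke at J1  (1-jn J1 has f-setter on 0)

dp_I1/dt = F_Sf1/2 - p_I1/10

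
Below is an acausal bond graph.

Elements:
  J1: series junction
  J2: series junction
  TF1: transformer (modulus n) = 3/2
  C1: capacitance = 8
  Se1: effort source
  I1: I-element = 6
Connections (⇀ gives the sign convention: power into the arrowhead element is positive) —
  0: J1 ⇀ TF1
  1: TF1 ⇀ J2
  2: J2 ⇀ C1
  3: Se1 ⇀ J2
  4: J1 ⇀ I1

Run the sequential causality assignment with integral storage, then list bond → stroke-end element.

#0 stroke→J1
#1 stroke→TF1
#2 stroke→J2
#3 stroke→J2
#4 stroke→I1

bond 3 stroke at J2  (source Se1 imposes e)
bond 2 stroke at J2  (C1 outputs effort q/C1)
bond 1 stroke at TF1  (J2 needs exactly one f-in)
bond 0 stroke at J1  (TF1 one-in-one-out from 1)
bond 4 stroke at I1  (only one flow-in slot at J1)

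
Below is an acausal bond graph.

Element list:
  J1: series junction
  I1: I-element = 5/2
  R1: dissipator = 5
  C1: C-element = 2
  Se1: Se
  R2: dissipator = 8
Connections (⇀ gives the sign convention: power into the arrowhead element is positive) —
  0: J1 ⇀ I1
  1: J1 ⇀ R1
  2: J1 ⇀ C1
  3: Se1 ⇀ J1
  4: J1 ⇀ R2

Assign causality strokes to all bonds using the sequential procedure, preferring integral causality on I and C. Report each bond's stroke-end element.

β0 stroke at I1
β1 stroke at J1
β2 stroke at J1
β3 stroke at J1
β4 stroke at J1

bond 3 stroke at J1  (Se1 fixes effort; stroke away)
bond 0 stroke at I1  (prefer integral on I1)
bond 1 stroke at J1  (1-jn J1 has f-setter on 0)
bond 2 stroke at J1  (common-f at J1 fixed by 0)
bond 4 stroke at J1  (J1 flow already set via bond 0)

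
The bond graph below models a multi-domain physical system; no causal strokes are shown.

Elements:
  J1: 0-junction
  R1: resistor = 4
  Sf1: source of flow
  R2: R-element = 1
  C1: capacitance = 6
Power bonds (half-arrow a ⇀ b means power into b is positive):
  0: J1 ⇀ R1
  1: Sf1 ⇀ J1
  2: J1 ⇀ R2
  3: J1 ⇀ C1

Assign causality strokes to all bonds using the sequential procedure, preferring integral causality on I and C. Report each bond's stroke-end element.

β0 →R1
β1 →Sf1
β2 →R2
β3 →J1

#1 →Sf1  (source Sf1 imposes f)
#3 →J1  (C1: C, integral causality)
#0 →R1  (J1: bond 3 brought effort, rest push out)
#2 →R2  (0-jn J1 has e-setter on 3)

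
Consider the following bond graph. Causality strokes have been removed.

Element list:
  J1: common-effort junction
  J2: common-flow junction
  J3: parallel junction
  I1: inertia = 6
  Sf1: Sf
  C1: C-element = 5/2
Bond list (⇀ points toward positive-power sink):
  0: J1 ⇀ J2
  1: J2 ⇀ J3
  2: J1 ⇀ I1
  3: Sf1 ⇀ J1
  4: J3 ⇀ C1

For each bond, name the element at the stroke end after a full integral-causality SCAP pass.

#3 stroke at Sf1  (Sf1 fixes flow; stroke at Sf1)
#2 stroke at I1  (I1 outputs flow p/I1)
#0 stroke at J1  (closing 0-jn rule on J1)
#1 stroke at J2  (J2 flow already set via bond 0)
#4 stroke at J3  (J3 needs exactly one e-in)

#0 stroke→J1
#1 stroke→J2
#2 stroke→I1
#3 stroke→Sf1
#4 stroke→J3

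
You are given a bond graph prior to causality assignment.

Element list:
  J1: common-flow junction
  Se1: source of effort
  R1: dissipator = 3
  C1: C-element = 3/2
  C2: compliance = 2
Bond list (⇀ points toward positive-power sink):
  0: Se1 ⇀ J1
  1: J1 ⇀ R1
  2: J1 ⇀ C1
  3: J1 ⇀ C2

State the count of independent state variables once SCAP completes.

2  (C1, C2 all integral)

b0 stroke→J1  (Se1: effort source, stroke at far end)
b2 stroke→J1  (prefer integral on C1)
b3 stroke→J1  (prefer integral on C2)
b1 stroke→R1  (only one flow-in slot at J1)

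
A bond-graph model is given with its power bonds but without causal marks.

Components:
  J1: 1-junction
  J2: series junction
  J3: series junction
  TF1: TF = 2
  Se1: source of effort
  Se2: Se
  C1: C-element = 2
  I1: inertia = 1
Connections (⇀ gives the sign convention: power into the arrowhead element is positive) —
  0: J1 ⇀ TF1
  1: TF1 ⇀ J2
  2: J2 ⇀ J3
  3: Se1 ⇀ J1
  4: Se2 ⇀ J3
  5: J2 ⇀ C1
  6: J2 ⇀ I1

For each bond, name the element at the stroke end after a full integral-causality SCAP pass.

b0 |TF1
b1 |J2
b2 |J2
b3 |J1
b4 |J3
b5 |J2
b6 |I1

#3 stroke at J1  (source Se1 imposes e)
#4 stroke at J3  (source Se2 imposes e)
#0 stroke at TF1  (only one flow-in slot at J1)
#2 stroke at J2  (J3: last free bond brings flow in)
#1 stroke at J2  (through TF1, causality passes straight; one stroke at TF1)
#5 stroke at J2  (prefer integral on C1)
#6 stroke at I1  (J2 needs exactly one f-in)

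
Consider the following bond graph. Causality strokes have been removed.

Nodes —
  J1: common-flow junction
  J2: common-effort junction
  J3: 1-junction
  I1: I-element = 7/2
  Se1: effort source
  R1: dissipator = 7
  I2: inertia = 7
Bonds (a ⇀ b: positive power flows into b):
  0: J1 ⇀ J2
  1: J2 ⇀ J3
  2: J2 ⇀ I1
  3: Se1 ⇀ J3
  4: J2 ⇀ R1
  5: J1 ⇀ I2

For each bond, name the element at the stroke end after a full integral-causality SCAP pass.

#3 stroke at J3  (Se1: effort source, stroke at far end)
#1 stroke at J2  (closing 1-jn rule on J3)
#0 stroke at J1  (J2: bond 1 brought effort, rest push out)
#2 stroke at I1  (J2: bond 1 brought effort, rest push out)
#4 stroke at R1  (J2: bond 1 brought effort, rest push out)
#5 stroke at I2  (J1 needs exactly one f-in)

b0 stroke at J1
b1 stroke at J2
b2 stroke at I1
b3 stroke at J3
b4 stroke at R1
b5 stroke at I2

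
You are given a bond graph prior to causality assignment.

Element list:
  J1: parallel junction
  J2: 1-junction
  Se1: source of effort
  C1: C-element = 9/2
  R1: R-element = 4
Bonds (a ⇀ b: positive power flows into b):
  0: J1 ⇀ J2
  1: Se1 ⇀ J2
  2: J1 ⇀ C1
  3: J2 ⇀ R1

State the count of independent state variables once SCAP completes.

1  (C1 all integral)

bond 1 |J2  (Se1 (Se) sets effort on bond)
bond 2 |J1  (C1 outputs effort q/C1)
bond 0 |J2  (J1: bond 2 brought effort, rest push out)
bond 3 |R1  (J2: last free bond brings flow in)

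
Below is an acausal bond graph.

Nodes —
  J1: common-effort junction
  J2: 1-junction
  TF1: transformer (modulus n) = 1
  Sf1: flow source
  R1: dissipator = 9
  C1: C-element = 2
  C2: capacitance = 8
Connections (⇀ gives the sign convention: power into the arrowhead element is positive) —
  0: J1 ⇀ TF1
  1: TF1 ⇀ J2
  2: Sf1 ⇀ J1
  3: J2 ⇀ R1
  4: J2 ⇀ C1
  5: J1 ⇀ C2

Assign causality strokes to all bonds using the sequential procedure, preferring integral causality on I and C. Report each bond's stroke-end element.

b2 stroke at Sf1  (source Sf1 imposes f)
b4 stroke at J2  (C1: C, integral causality)
b5 stroke at J1  (C2: C, integral causality)
b0 stroke at TF1  (J1: bond 5 brought effort, rest push out)
b1 stroke at J2  (TF1: transformer flips bond 0)
b3 stroke at R1  (closing 1-jn rule on J2)

#0 |TF1
#1 |J2
#2 |Sf1
#3 |R1
#4 |J2
#5 |J1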